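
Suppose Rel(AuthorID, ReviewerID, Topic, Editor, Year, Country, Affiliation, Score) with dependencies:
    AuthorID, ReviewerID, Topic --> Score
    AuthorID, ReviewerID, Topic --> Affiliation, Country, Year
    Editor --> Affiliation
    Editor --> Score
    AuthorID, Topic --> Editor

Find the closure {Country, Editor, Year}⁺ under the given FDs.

Start with {Country, Editor, Year}.
Editor --> Affiliation applies; add {Affiliation} → now {Affiliation, Country, Editor, Year}.
Editor --> Score applies; add {Score} → now {Affiliation, Country, Editor, Score, Year}.
No further FD applies.

{Affiliation, Country, Editor, Score, Year}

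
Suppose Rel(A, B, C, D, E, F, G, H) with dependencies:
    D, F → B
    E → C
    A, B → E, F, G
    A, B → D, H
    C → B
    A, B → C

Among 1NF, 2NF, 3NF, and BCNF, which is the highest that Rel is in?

3NF

Candidate keys: {A, B}, {A, C}, {A, D, F}, {A, E}. Prime attributes: {A, B, C, D, E, F}.
D, F → B: {D, F}⁺ = {B, D, F}, which is not all of the attributes, so the left side is not a superkey — BCNF is violated.
But every attribute on its right side ({B}) is prime, and the same holds for every other non-superkey FD, so 3NF still holds.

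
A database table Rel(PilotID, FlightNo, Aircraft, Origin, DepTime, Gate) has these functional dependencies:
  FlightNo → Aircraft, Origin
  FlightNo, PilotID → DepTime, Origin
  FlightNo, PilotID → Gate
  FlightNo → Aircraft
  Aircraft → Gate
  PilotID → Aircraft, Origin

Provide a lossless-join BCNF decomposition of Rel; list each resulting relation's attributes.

{Aircraft, FlightNo, Origin}; {Aircraft, Gate}; {DepTime, FlightNo, PilotID}

Candidate key of the original relation: {FlightNo, PilotID}.
Within {Aircraft, DepTime, FlightNo, Gate, Origin, PilotID}: {FlightNo}⁺ ∩ {Aircraft, DepTime, FlightNo, Gate, Origin, PilotID} = {Aircraft, FlightNo, Gate, Origin}, not the whole set, so FlightNo → Aircraft, Gate, Origin violates BCNF; decompose into {Aircraft, FlightNo, Gate, Origin} and {DepTime, FlightNo, PilotID}.
Within {Aircraft, FlightNo, Gate, Origin}: {Aircraft}⁺ ∩ {Aircraft, FlightNo, Gate, Origin} = {Aircraft, Gate}, not the whole set, so Aircraft → Gate violates BCNF; decompose into {Aircraft, Gate} and {Aircraft, FlightNo, Origin}.
{Aircraft, Gate}: every determinant is a superkey — BCNF.
{Aircraft, FlightNo, Origin}: every determinant is a superkey — BCNF.
{DepTime, FlightNo, PilotID}: every determinant is a superkey — BCNF.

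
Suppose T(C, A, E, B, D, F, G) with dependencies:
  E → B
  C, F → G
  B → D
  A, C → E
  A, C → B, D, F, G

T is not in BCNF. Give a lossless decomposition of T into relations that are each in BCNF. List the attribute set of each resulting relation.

{A, C, E, F}; {B, D}; {B, E}; {C, F, G}

Candidate key of the original relation: {A, C}.
{A, B, C, D, E, F, G}: {E} determines {B, D, E} here but is not a superkey — split on E → B, D, giving {B, D, E} and {A, C, E, F, G}.
{B, D, E}: {B} determines {B, D} here but is not a superkey — split on B → D, giving {B, D} and {B, E}.
{B, D} has no BCNF violation.
{B, E} has no BCNF violation.
{A, C, E, F, G}: {C, F} determines {C, F, G} here but is not a superkey — split on C, F → G, giving {C, F, G} and {A, C, E, F}.
{C, F, G} has no BCNF violation.
{A, C, E, F} has no BCNF violation.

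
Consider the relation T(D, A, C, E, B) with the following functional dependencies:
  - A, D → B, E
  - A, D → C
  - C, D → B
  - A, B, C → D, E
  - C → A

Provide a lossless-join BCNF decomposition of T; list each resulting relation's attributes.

Candidate keys of the original relation: {A, D}, {B, C}, {C, D}.
In {A, B, C, D, E}, {C} is not a superkey ({C}⁺ restricted to this set is {A, C}), so split on C → A into {A, C} and {B, C, D, E}.
{A, C} has no BCNF violation.
{B, C, D, E} has no BCNF violation.

{A, C}; {B, C, D, E}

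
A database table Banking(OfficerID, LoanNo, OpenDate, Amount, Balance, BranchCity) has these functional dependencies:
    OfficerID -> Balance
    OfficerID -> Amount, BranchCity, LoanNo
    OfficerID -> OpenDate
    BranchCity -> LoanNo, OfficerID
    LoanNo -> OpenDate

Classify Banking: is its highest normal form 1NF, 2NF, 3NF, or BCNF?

2NF

Candidate keys: {BranchCity}, {OfficerID}. Prime attributes: {BranchCity, OfficerID}.
LoanNo -> OpenDate: {LoanNo}⁺ = {LoanNo, OpenDate}, which is not all of the attributes, so the left side is not a superkey — BCNF is violated.
LoanNo -> OpenDate determines the non-prime attribute {OpenDate} from a non-superkey — 3NF is violated.
With only single-attribute keys there can be no partial dependency, so 2NF holds.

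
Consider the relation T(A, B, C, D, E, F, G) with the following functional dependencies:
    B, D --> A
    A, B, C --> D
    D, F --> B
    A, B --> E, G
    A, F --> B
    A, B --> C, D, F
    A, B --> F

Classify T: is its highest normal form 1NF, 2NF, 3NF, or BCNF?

Candidate keys: {A, B}, {A, F}, {B, D}, {D, F}. Prime attributes: {A, B, D, F}.
The left-hand side of every FD is a superkey, so BCNF is satisfied.

BCNF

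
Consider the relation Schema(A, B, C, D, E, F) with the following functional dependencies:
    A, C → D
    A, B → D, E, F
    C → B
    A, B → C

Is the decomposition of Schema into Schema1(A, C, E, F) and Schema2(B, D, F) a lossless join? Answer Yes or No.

No

Schema1 ∩ Schema2 = {F}; its closure under F is {F}.
The closure covers neither Schema1 nor Schema2 entirely; the join is not lossless.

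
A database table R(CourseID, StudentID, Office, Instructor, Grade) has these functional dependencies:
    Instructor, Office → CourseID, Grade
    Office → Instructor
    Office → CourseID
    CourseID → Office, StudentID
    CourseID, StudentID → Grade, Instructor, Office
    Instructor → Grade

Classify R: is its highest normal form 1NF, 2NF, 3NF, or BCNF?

Candidate keys: {CourseID}, {Office}. Prime attributes: {CourseID, Office}.
Instructor → Grade: {Instructor}⁺ = {Grade, Instructor}, which is not all of the attributes, so the left side is not a superkey — BCNF is violated.
Instructor → Grade has non-prime {Grade} on the right and a non-superkey on the left, so 3NF fails.
All keys have size 1, which rules out partial dependencies — 2NF is satisfied.

2NF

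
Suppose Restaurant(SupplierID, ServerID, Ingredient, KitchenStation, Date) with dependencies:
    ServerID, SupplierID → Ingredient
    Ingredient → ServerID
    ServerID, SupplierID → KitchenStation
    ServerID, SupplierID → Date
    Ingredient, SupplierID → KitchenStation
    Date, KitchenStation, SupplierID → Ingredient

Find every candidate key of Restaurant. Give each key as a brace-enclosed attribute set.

No FD produces {SupplierID}, so it must be in every candidate key.
{Ingredient, SupplierID} is a candidate key since {Ingredient, SupplierID}⁺ = {Date, Ingredient, KitchenStation, ServerID, SupplierID} covers every attribute.
{ServerID, SupplierID} is a candidate key since {ServerID, SupplierID}⁺ = {Date, Ingredient, KitchenStation, ServerID, SupplierID} covers every attribute.
{Date, KitchenStation, SupplierID} is a candidate key since {Date, KitchenStation, SupplierID}⁺ = {Date, Ingredient, KitchenStation, ServerID, SupplierID} covers every attribute.
Any other superkey properly contains one of these, so there are no further candidate keys.

{Date, KitchenStation, SupplierID}, {Ingredient, SupplierID}, {ServerID, SupplierID}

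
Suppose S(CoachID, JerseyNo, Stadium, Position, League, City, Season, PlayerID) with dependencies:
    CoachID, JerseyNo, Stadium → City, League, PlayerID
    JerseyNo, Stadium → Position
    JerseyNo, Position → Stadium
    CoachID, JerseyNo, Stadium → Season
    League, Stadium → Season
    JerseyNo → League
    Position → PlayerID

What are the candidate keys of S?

{CoachID, JerseyNo} never appear on the right of any FD, so every key must include all of them.
{CoachID, JerseyNo, Position}⁺ = {City, CoachID, JerseyNo, League, PlayerID, Position, Season, Stadium}, which is every attribute, so {CoachID, JerseyNo, Position} is a candidate key.
{CoachID, JerseyNo, Stadium}⁺ = {City, CoachID, JerseyNo, League, PlayerID, Position, Season, Stadium}, which is every attribute, so {CoachID, JerseyNo, Stadium} is a candidate key.
Any other superkey properly contains one of these, so there are no further candidate keys.

{CoachID, JerseyNo, Position}, {CoachID, JerseyNo, Stadium}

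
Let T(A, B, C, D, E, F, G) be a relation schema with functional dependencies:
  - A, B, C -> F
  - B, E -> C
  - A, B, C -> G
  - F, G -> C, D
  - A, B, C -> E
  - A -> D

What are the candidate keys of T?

Attributes never on any right-hand side: {A, B} — every candidate key must contain all of them.
{A, B, C} is a candidate key since {A, B, C}⁺ = {A, B, C, D, E, F, G} covers every attribute.
{A, B, E} is a candidate key since {A, B, E}⁺ = {A, B, C, D, E, F, G} covers every attribute.
{A, B, F, G} is a candidate key since {A, B, F, G}⁺ = {A, B, C, D, E, F, G} covers every attribute.
These are minimal and exhaustive — every other superkey contains one of them.

{A, B, C}, {A, B, E}, {A, B, F, G}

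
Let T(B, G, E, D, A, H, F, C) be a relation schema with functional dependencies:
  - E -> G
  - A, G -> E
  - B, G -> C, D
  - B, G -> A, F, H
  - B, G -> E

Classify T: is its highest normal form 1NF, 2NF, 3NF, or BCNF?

3NF

Candidate keys: {B, E}, {B, G}. Prime attributes: {B, E, G}.
For E -> G we have {E}⁺ = {E, G}; {E} is not a superkey, so BCNF fails.
But every attribute on its right side ({G}) is prime, and the same holds for every other non-superkey FD, so 3NF still holds.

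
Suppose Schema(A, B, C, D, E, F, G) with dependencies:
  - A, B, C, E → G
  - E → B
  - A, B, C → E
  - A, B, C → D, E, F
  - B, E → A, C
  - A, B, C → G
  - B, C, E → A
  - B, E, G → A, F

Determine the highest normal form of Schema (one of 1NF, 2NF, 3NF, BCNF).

BCNF

Candidate keys: {A, B, C}, {E}. Prime attributes: {A, B, C, E}.
The left-hand side of every FD is a superkey, so BCNF is satisfied.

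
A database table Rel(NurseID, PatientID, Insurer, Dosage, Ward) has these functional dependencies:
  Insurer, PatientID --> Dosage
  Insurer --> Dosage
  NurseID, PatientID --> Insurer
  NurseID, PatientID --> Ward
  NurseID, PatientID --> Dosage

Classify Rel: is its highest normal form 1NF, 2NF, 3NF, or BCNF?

2NF

Candidate key: {NurseID, PatientID}. Prime attributes: {NurseID, PatientID}.
For Insurer, PatientID --> Dosage we have {Insurer, PatientID}⁺ = {Dosage, Insurer, PatientID}; {Insurer, PatientID} is not a superkey, so BCNF fails.
Because {Dosage} is non-prime and the left side of Insurer, PatientID --> Dosage is not a superkey, the relation is not in 3NF.
Checking every proper subset of each key, none determines a non-prime attribute — 2NF is satisfied.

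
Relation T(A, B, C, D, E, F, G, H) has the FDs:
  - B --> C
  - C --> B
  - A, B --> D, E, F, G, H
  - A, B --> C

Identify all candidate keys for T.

{A, B}, {A, C}

{A} never appears on the right of any FD, so every key must include it.
{A, B}⁺ = {A, B, C, D, E, F, G, H} — all of the relation — so {A, B} is a candidate key.
{A, C}⁺ = {A, B, C, D, E, F, G, H} — all of the relation — so {A, C} is a candidate key.
These are minimal and exhaustive — every other superkey contains one of them.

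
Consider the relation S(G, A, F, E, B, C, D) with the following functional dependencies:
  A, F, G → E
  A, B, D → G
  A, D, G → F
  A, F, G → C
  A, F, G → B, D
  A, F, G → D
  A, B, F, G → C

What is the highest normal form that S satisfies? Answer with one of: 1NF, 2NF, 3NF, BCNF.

Candidate keys: {A, B, D}, {A, D, G}, {A, F, G}. Prime attributes: {A, B, D, F, G}.
Each dependency's left side is a superkey — BCNF holds.

BCNF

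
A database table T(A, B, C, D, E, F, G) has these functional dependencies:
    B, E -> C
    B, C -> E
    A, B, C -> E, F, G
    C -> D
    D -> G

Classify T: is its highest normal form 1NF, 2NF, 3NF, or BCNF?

Candidate keys: {A, B, C}, {A, B, E}. Prime attributes: {A, B, C, E}.
B, E -> C breaks BCNF: {B, E}⁺ = {B, C, D, E, G}, so {B, E} is not a superkey.
Because {D} is non-prime and the left side of C -> D is not a superkey, the relation is not in 3NF.
Since {C} ⊂ {A, B, C} and {C}⁺ ⊇ {D, G} with {D, G} non-prime, there is a partial dependency; 2NF fails.

1NF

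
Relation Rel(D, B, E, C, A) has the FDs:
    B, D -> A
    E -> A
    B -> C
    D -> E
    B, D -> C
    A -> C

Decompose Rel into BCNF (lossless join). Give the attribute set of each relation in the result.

{A, C}; {A, E}; {B, D}; {D, E}

Candidate key of the original relation: {B, D}.
Within {A, B, C, D, E}: {E}⁺ ∩ {A, B, C, D, E} = {A, C, E}, not the whole set, so E -> A, C violates BCNF; decompose into {A, C, E} and {B, D, E}.
Within {A, C, E}: {A}⁺ ∩ {A, C, E} = {A, C}, not the whole set, so A -> C violates BCNF; decompose into {A, C} and {A, E}.
{A, C} has no BCNF violation.
{A, E} has no BCNF violation.
Within {B, D, E}: {D}⁺ ∩ {B, D, E} = {D, E}, not the whole set, so D -> E violates BCNF; decompose into {D, E} and {B, D}.
{D, E} has no BCNF violation.
{B, D} has no BCNF violation.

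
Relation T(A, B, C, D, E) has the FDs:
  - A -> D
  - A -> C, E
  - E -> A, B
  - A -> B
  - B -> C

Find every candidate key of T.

{A}⁺ = {A, B, C, D, E}, which is every attribute, so {A} is a candidate key.
{E}⁺ = {A, B, C, D, E}, which is every attribute, so {E} is a candidate key.
Any other superkey properly contains one of these, so there are no further candidate keys.

{A}, {E}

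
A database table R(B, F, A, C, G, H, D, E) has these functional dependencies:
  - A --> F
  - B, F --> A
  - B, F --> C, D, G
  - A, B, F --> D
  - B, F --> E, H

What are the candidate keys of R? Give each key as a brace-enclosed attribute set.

{A, B}, {B, F}

No FD produces {B}, so it must be in every candidate key.
{A, B} is a candidate key since {A, B}⁺ = {A, B, C, D, E, F, G, H} covers every attribute.
{B, F} is a candidate key since {B, F}⁺ = {A, B, C, D, E, F, G, H} covers every attribute.
No proper subset of any of these is a key, and no other minimal superkey exists.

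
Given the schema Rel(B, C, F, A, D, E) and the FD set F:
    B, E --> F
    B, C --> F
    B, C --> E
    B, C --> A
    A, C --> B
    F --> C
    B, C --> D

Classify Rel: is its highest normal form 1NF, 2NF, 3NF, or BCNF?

3NF

Candidate keys: {A, C}, {A, F}, {B, C}, {B, E}, {B, F}. Prime attributes: {A, B, C, E, F}.
For F --> C we have {F}⁺ = {C, F}; {F} is not a superkey, so BCNF fails.
Since {C} ⊆ prime attributes and every other non-superkey FD also has a prime right side, the schema is in 3NF.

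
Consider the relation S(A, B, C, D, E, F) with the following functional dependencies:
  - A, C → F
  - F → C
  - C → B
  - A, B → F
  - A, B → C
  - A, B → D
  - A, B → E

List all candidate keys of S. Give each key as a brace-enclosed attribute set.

No FD produces {A}, so it must be in every candidate key.
{A, B}⁺ = {A, B, C, D, E, F}, which is every attribute, so {A, B} is a candidate key.
{A, C}⁺ = {A, B, C, D, E, F}, which is every attribute, so {A, C} is a candidate key.
{A, F}⁺ = {A, B, C, D, E, F}, which is every attribute, so {A, F} is a candidate key.
Any other superkey properly contains one of these, so there are no further candidate keys.

{A, B}, {A, C}, {A, F}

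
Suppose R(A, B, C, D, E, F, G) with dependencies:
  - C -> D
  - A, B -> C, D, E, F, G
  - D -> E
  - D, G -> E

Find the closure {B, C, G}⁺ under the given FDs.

Start with {B, C, G}.
C -> D applies; add {D} → now {B, C, D, G}.
D -> E applies; add {E} → now {B, C, D, E, G}.
No further FD applies.

{B, C, D, E, G}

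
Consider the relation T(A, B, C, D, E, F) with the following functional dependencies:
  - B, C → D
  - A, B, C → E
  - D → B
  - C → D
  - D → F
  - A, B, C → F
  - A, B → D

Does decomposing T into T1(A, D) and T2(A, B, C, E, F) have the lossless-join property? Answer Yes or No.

T1 ∩ T2 = {A}; its closure under F is {A}.
T1 ⊄ {A} and T2 ⊄ {A}, so the split is lossy.

No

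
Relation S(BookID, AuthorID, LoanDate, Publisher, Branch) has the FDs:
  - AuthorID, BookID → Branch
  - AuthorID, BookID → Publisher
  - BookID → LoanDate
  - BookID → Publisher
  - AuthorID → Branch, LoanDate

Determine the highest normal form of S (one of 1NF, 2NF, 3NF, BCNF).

Candidate key: {AuthorID, BookID}. Prime attributes: {AuthorID, BookID}.
For BookID → LoanDate we have {BookID}⁺ = {BookID, LoanDate, Publisher}; {BookID} is not a superkey, so BCNF fails.
BookID → LoanDate determines the non-prime attribute {LoanDate} from a non-superkey — 3NF is violated.
The proper key subset {AuthorID} of {AuthorID, BookID} determines non-prime {Branch, LoanDate}, so the relation is not even in 2NF.

1NF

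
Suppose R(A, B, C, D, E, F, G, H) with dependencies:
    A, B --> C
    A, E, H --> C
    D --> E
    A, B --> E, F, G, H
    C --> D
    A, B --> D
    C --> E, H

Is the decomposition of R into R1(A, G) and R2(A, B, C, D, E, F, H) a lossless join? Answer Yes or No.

The shared attributes are {A} and {A}⁺ = {A}.
R1 ⊄ {A} and R2 ⊄ {A}, so the split is lossy.

No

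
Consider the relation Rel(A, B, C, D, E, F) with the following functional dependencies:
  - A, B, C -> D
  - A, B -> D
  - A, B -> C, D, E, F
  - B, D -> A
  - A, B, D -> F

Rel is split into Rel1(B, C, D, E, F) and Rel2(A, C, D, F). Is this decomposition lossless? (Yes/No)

No

Rel1 ∩ Rel2 = {C, D, F}; its closure under F is {C, D, F}.
Rel1 ⊄ {C, D, F} and Rel2 ⊄ {C, D, F}, so the split is lossy.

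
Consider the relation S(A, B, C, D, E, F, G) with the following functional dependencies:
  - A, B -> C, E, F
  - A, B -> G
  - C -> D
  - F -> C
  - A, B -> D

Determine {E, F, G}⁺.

{C, D, E, F, G}

Start with {E, F, G}.
F -> C applies; add {C} → now {C, E, F, G}.
C -> D applies; add {D} → now {C, D, E, F, G}.
No further FD applies.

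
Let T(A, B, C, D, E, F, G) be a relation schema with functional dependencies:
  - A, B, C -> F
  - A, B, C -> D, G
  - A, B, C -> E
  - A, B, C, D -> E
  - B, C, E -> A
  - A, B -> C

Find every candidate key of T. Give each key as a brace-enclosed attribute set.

{A, B}, {B, C, E}

{B} never appears on the right of any FD, so every key must include it.
{A, B}⁺ = {A, B, C, D, E, F, G}, which is every attribute, so {A, B} is a candidate key.
{B, C, E}⁺ = {A, B, C, D, E, F, G}, which is every attribute, so {B, C, E} is a candidate key.
No proper subset of any of these is a key, and no other minimal superkey exists.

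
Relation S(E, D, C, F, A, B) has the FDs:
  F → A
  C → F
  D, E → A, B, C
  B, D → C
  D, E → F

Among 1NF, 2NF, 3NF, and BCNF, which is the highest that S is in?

Candidate key: {D, E}. Prime attributes: {D, E}.
For F → A we have {F}⁺ = {A, F}; {F} is not a superkey, so BCNF fails.
F → A determines the non-prime attribute {A} from a non-superkey — 3NF is violated.
No non-prime attribute depends on a proper subset of any candidate key, so 2NF holds.

2NF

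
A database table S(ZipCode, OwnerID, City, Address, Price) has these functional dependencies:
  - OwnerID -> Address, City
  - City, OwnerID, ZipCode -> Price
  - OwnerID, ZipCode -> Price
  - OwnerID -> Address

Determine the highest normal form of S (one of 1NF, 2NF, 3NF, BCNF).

1NF

Candidate key: {OwnerID, ZipCode}. Prime attributes: {OwnerID, ZipCode}.
OwnerID -> Address, City breaks BCNF: {OwnerID}⁺ = {Address, City, OwnerID}, so {OwnerID} is not a superkey.
OwnerID -> Address, City determines the non-prime attributes {Address, City} from a non-superkey — 3NF is violated.
The proper key subset {OwnerID} of {OwnerID, ZipCode} determines non-prime {Address, City}, so the relation is not even in 2NF.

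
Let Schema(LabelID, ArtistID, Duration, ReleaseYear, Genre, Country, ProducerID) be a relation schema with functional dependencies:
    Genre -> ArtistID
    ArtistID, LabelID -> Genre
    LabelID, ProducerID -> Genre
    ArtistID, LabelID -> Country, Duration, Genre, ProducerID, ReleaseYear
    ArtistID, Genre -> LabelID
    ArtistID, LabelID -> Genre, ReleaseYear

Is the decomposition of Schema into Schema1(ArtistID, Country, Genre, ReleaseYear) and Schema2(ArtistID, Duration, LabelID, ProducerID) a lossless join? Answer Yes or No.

No

The shared attributes are {ArtistID} and {ArtistID}⁺ = {ArtistID}.
Neither Schema1 nor Schema2 is contained in that closure, so the decomposition is lossy.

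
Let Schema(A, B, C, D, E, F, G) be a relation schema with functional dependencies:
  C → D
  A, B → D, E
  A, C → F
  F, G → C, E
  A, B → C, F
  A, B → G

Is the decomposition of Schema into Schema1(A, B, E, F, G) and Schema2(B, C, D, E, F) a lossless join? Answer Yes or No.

No

The shared attributes are {B, E, F} and {B, E, F}⁺ = {B, E, F}.
Neither Schema1 nor Schema2 is contained in that closure, so the decomposition is lossy.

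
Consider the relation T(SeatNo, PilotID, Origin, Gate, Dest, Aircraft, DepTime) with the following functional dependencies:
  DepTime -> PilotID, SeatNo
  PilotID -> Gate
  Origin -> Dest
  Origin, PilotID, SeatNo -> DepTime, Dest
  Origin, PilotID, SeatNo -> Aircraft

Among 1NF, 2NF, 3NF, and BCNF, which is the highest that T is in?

Candidate keys: {DepTime, Origin}, {Origin, PilotID, SeatNo}. Prime attributes: {DepTime, Origin, PilotID, SeatNo}.
For DepTime -> PilotID, SeatNo we have {DepTime}⁺ = {DepTime, Gate, PilotID, SeatNo}; {DepTime} is not a superkey, so BCNF fails.
PilotID -> Gate determines the non-prime attribute {Gate} from a non-superkey — 3NF is violated.
{DepTime} is a proper subset of the key {DepTime, Origin}, and {DepTime}⁺ contains the non-prime attribute {Gate} — a partial dependency, so 2NF is violated.

1NF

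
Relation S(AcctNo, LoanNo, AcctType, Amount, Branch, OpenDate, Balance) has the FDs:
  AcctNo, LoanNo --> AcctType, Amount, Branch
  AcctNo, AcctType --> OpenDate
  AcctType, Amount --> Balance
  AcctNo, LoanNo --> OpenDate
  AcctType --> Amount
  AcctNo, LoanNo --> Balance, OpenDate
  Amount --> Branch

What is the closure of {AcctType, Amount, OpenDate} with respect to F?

{AcctType, Amount, Balance, Branch, OpenDate}

Start with {AcctType, Amount, OpenDate}.
AcctType, Amount --> Balance applies; add {Balance} → now {AcctType, Amount, Balance, OpenDate}.
Amount --> Branch applies; add {Branch} → now {AcctType, Amount, Balance, Branch, OpenDate}.
No further FD applies.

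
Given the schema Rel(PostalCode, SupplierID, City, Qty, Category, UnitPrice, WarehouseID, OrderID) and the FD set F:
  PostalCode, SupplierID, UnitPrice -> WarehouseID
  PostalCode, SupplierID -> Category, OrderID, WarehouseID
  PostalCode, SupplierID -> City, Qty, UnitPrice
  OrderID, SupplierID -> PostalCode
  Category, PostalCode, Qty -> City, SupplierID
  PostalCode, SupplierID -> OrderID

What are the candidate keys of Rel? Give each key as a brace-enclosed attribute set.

{OrderID, SupplierID}⁺ = {Category, City, OrderID, PostalCode, Qty, SupplierID, UnitPrice, WarehouseID}, which is every attribute, so {OrderID, SupplierID} is a candidate key.
{PostalCode, SupplierID}⁺ = {Category, City, OrderID, PostalCode, Qty, SupplierID, UnitPrice, WarehouseID}, which is every attribute, so {PostalCode, SupplierID} is a candidate key.
{Category, PostalCode, Qty}⁺ = {Category, City, OrderID, PostalCode, Qty, SupplierID, UnitPrice, WarehouseID}, which is every attribute, so {Category, PostalCode, Qty} is a candidate key.
These are minimal and exhaustive — every other superkey contains one of them.

{Category, PostalCode, Qty}, {OrderID, SupplierID}, {PostalCode, SupplierID}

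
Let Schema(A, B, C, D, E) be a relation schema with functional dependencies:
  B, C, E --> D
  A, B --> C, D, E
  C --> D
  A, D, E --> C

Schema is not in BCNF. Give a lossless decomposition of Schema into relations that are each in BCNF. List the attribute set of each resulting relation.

{A, B, C, E}; {C, D}

Candidate key of the original relation: {A, B}.
Within {A, B, C, D, E}: {B, C, E}⁺ ∩ {A, B, C, D, E} = {B, C, D, E}, not the whole set, so B, C, E --> D violates BCNF; decompose into {B, C, D, E} and {A, B, C, E}.
Within {B, C, D, E}: {C}⁺ ∩ {B, C, D, E} = {C, D}, not the whole set, so C --> D violates BCNF; decompose into {C, D} and {B, C, E}.
{C, D} has no BCNF violation.
{B, C, E} has no BCNF violation.
{A, B, C, E} has no BCNF violation.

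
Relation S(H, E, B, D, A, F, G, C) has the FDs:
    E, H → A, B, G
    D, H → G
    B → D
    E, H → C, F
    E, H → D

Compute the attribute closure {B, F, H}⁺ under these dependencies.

Start with {B, F, H}.
B → D applies; add {D} → now {B, D, F, H}.
D, H → G applies; add {G} → now {B, D, F, G, H}.
No further FD applies.

{B, D, F, G, H}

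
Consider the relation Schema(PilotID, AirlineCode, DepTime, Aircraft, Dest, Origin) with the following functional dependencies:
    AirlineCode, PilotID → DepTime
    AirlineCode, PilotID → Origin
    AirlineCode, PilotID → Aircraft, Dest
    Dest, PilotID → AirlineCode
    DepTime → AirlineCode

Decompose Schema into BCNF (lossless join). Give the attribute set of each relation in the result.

Candidate keys of the original relation: {AirlineCode, PilotID}, {DepTime, PilotID}, {Dest, PilotID}.
{Aircraft, AirlineCode, DepTime, Dest, Origin, PilotID}: {DepTime} determines {AirlineCode, DepTime} here but is not a superkey — split on DepTime → AirlineCode, giving {AirlineCode, DepTime} and {Aircraft, DepTime, Dest, Origin, PilotID}.
{AirlineCode, DepTime} has no BCNF violation.
{Aircraft, DepTime, Dest, Origin, PilotID} has no BCNF violation.

{Aircraft, DepTime, Dest, Origin, PilotID}; {AirlineCode, DepTime}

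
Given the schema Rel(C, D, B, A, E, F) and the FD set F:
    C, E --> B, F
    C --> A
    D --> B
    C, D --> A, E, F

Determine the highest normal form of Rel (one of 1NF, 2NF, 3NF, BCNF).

1NF

Candidate key: {C, D}. Prime attributes: {C, D}.
C, E --> B, F: {C, E}⁺ = {A, B, C, E, F}, which is not all of the attributes, so the left side is not a superkey — BCNF is violated.
C, E --> B, F has non-prime {B, F} on the right and a non-superkey on the left, so 3NF fails.
{C} is a proper subset of the key {C, D}, and {C}⁺ contains the non-prime attribute {A} — a partial dependency, so 2NF is violated.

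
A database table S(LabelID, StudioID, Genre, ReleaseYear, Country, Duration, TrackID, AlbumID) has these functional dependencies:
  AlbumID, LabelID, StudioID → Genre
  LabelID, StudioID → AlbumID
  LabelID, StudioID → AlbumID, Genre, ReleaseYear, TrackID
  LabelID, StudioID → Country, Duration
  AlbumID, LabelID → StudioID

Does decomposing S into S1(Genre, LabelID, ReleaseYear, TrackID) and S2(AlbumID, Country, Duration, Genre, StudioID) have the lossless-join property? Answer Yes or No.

No

S1 ∩ S2 = {Genre}; its closure under F is {Genre}.
S1 ⊄ {Genre} and S2 ⊄ {Genre}, so the split is lossy.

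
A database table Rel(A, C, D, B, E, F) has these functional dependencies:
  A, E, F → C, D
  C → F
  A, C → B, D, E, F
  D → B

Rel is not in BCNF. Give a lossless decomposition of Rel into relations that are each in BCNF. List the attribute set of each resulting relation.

{A, C, D, E}; {B, D}; {C, F}

Candidate keys of the original relation: {A, C}, {A, E, F}.
Within {A, B, C, D, E, F}: {C}⁺ ∩ {A, B, C, D, E, F} = {C, F}, not the whole set, so C → F violates BCNF; decompose into {C, F} and {A, B, C, D, E}.
{C, F} has no BCNF violation.
Within {A, B, C, D, E}: {D}⁺ ∩ {A, B, C, D, E} = {B, D}, not the whole set, so D → B violates BCNF; decompose into {B, D} and {A, C, D, E}.
{B, D} has no BCNF violation.
{A, C, D, E} has no BCNF violation.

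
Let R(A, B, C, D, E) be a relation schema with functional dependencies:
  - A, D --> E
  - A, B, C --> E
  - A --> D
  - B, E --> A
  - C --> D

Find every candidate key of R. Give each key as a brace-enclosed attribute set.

{A, B, C}, {B, C, E}

No FD produces {B, C}, so they must be in every candidate key.
{A, B, C} is a candidate key since {A, B, C}⁺ = {A, B, C, D, E} covers every attribute.
{B, C, E} is a candidate key since {B, C, E}⁺ = {A, B, C, D, E} covers every attribute.
Any other superkey properly contains one of these, so there are no further candidate keys.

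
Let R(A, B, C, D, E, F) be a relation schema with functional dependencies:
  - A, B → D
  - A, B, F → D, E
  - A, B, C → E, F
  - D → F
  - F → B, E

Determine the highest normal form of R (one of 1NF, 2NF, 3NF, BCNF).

1NF

Candidate keys: {A, B, C}, {A, C, D}, {A, C, F}. Prime attributes: {A, B, C, D, F}.
A, B → D breaks BCNF: {A, B}⁺ = {A, B, D, E, F}, so {A, B} is not a superkey.
A, B, F → D, E has non-prime {E} on the right and a non-superkey on the left, so 3NF fails.
The proper key subset {A, B} of {A, B, C} determines non-prime {E}, so the relation is not even in 2NF.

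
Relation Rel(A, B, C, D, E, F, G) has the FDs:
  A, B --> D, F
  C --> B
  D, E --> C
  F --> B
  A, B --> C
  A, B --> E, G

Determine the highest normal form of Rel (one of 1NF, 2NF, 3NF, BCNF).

Candidate keys: {A, B}, {A, C}, {A, D, E}, {A, F}. Prime attributes: {A, B, C, D, E, F}.
For C --> B we have {C}⁺ = {B, C}; {C} is not a superkey, so BCNF fails.
Its right-hand attributes {B} are all prime, as are those of every other non-superkey FD — the relation is in 3NF.

3NF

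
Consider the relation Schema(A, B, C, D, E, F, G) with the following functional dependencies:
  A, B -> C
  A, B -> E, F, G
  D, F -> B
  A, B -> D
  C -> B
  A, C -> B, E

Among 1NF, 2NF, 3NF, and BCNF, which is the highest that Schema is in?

Candidate keys: {A, B}, {A, C}, {A, D, F}. Prime attributes: {A, B, C, D, F}.
D, F -> B: {D, F}⁺ = {B, D, F}, which is not all of the attributes, so the left side is not a superkey — BCNF is violated.
But every attribute on its right side ({B}) is prime, and the same holds for every other non-superkey FD, so 3NF still holds.

3NF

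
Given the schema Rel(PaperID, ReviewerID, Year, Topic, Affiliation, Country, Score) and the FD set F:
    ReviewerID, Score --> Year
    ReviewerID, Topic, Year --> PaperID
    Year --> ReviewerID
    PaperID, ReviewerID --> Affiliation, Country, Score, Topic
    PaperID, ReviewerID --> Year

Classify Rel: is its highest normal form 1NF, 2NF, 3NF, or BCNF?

3NF

Candidate keys: {PaperID, ReviewerID}, {PaperID, Year}, {ReviewerID, Score, Topic}, {Topic, Year}. Prime attributes: {PaperID, ReviewerID, Score, Topic, Year}.
ReviewerID, Score --> Year breaks BCNF: {ReviewerID, Score}⁺ = {ReviewerID, Score, Year}, so {ReviewerID, Score} is not a superkey.
Since {Year} ⊆ prime attributes and every other non-superkey FD also has a prime right side, the schema is in 3NF.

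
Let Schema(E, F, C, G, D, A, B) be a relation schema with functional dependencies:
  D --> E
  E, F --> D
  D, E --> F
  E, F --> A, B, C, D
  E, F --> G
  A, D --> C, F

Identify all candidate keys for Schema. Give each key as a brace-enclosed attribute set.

{D}, {E, F}

{D} is a candidate key since {D}⁺ = {A, B, C, D, E, F, G} covers every attribute.
{E, F} is a candidate key since {E, F}⁺ = {A, B, C, D, E, F, G} covers every attribute.
These are minimal and exhaustive — every other superkey contains one of them.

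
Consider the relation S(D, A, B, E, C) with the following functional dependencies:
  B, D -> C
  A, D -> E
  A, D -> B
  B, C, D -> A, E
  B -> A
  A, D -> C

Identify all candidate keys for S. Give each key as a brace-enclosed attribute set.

Attributes never on any right-hand side: {D} — every candidate key must contain it.
Closure of {A, D} is {A, B, C, D, E}, the whole schema; {A, D} is a candidate key.
Closure of {B, D} is {A, B, C, D, E}, the whole schema; {B, D} is a candidate key.
These are minimal and exhaustive — every other superkey contains one of them.

{A, D}, {B, D}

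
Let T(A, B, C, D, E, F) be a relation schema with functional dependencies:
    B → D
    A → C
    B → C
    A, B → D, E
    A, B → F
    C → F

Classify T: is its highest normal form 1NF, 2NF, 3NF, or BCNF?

Candidate key: {A, B}. Prime attributes: {A, B}.
For B → D we have {B}⁺ = {B, C, D, F}; {B} is not a superkey, so BCNF fails.
B → D determines the non-prime attribute {D} from a non-superkey — 3NF is violated.
The proper key subset {A} of {A, B} determines non-prime {C, F}, so the relation is not even in 2NF.

1NF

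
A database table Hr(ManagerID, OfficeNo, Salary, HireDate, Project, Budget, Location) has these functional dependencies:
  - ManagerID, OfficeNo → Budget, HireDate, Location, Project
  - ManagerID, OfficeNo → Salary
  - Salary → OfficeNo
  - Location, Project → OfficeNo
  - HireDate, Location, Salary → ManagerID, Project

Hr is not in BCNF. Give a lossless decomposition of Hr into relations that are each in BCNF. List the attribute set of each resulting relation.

{Budget, HireDate, Location, ManagerID, Project, Salary}; {OfficeNo, Salary}

Candidate keys of the original relation: {HireDate, Location, Salary}, {Location, ManagerID, Project}, {ManagerID, OfficeNo}, {ManagerID, Salary}.
{Budget, HireDate, Location, ManagerID, OfficeNo, Project, Salary}: {Salary} determines {OfficeNo, Salary} here but is not a superkey — split on Salary → OfficeNo, giving {OfficeNo, Salary} and {Budget, HireDate, Location, ManagerID, Project, Salary}.
{OfficeNo, Salary} is in BCNF.
{Budget, HireDate, Location, ManagerID, Project, Salary} is in BCNF.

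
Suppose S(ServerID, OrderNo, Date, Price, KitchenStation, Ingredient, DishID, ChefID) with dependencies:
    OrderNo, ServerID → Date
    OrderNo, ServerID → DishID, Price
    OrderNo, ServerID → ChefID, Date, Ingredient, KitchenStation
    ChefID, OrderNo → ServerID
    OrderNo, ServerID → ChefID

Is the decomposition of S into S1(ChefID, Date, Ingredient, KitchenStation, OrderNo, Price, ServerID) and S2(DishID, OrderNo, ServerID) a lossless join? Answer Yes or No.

Yes

Common attributes: {OrderNo, ServerID}; their closure is {ChefID, Date, DishID, Ingredient, KitchenStation, OrderNo, Price, ServerID}.
Since S1 ⊆ {ChefID, Date, DishID, Ingredient, KitchenStation, OrderNo, Price, ServerID}, the intersection is a superkey of S1; the decomposition is lossless.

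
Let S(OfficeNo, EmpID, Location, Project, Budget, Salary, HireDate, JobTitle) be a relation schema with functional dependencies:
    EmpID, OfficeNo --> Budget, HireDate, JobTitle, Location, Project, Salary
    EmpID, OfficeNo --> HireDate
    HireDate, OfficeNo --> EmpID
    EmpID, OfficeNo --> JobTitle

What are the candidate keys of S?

No FD produces {OfficeNo}, so it must be in every candidate key.
{EmpID, OfficeNo}⁺ = {Budget, EmpID, HireDate, JobTitle, Location, OfficeNo, Project, Salary}, which is every attribute, so {EmpID, OfficeNo} is a candidate key.
{HireDate, OfficeNo}⁺ = {Budget, EmpID, HireDate, JobTitle, Location, OfficeNo, Project, Salary}, which is every attribute, so {HireDate, OfficeNo} is a candidate key.
These are minimal and exhaustive — every other superkey contains one of them.

{EmpID, OfficeNo}, {HireDate, OfficeNo}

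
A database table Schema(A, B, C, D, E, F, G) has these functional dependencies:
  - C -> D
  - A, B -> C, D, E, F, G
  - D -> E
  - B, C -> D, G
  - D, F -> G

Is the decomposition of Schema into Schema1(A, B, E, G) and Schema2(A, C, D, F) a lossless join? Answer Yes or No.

No

Common attributes: {A}; their closure is {A}.
Schema1 ⊄ {A} and Schema2 ⊄ {A}, so the split is lossy.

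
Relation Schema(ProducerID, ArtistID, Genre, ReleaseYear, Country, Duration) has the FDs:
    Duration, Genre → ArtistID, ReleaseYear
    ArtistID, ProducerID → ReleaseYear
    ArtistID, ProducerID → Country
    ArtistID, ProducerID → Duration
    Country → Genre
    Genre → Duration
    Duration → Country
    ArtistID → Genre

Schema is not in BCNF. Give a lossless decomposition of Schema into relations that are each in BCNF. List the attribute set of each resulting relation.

Candidate keys of the original relation: {ArtistID, ProducerID}, {Country, ProducerID}, {Duration, ProducerID}, {Genre, ProducerID}.
In {ArtistID, Country, Duration, Genre, ProducerID, ReleaseYear}, {Duration, Genre} is not a superkey ({Duration, Genre}⁺ restricted to this set is {ArtistID, Country, Duration, Genre, ReleaseYear}), so split on Duration, Genre → ArtistID, Country, ReleaseYear into {ArtistID, Country, Duration, Genre, ReleaseYear} and {Duration, Genre, ProducerID}.
{ArtistID, Country, Duration, Genre, ReleaseYear}: every determinant is a superkey — BCNF.
In {Duration, Genre, ProducerID}, {Genre} is not a superkey ({Genre}⁺ restricted to this set is {Duration, Genre}), so split on Genre → Duration into {Duration, Genre} and {Genre, ProducerID}.
{Duration, Genre}: every determinant is a superkey — BCNF.
{Genre, ProducerID}: every determinant is a superkey — BCNF.

{ArtistID, Country, Duration, Genre, ReleaseYear}; {Genre, ProducerID}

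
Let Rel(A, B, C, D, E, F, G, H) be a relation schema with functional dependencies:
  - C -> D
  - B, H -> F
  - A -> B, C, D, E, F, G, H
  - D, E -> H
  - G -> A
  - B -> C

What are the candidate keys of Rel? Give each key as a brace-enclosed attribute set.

{A}, {G}

{A}⁺ = {A, B, C, D, E, F, G, H} — all of the relation — so {A} is a candidate key.
{G}⁺ = {A, B, C, D, E, F, G, H} — all of the relation — so {G} is a candidate key.
These are minimal and exhaustive — every other superkey contains one of them.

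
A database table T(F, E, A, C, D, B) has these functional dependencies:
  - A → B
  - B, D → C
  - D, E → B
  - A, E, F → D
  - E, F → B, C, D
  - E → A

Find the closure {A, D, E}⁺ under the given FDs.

Start with {A, D, E}.
A → B applies; add {B} → now {A, B, D, E}.
B, D → C applies; add {C} → now {A, B, C, D, E}.
No further FD applies.

{A, B, C, D, E}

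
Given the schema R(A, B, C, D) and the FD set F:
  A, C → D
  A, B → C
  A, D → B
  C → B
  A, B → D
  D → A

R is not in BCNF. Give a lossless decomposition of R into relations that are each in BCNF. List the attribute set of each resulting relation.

{A, C, D}; {B, C}

Candidate keys of the original relation: {A, B}, {A, C}, {D}.
Within {A, B, C, D}: {C}⁺ ∩ {A, B, C, D} = {B, C}, not the whole set, so C → B violates BCNF; decompose into {B, C} and {A, C, D}.
{B, C}: every determinant is a superkey — BCNF.
{A, C, D}: every determinant is a superkey — BCNF.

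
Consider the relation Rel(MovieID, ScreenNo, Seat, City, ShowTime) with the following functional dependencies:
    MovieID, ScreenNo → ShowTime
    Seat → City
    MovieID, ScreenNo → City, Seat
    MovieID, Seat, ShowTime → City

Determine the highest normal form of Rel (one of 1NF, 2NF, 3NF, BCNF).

2NF

Candidate key: {MovieID, ScreenNo}. Prime attributes: {MovieID, ScreenNo}.
For Seat → City we have {Seat}⁺ = {City, Seat}; {Seat} is not a superkey, so BCNF fails.
Seat → City has non-prime {City} on the right and a non-superkey on the left, so 3NF fails.
No proper subset of a key has a non-prime attribute in its closure, so there is no partial dependency; 2NF holds.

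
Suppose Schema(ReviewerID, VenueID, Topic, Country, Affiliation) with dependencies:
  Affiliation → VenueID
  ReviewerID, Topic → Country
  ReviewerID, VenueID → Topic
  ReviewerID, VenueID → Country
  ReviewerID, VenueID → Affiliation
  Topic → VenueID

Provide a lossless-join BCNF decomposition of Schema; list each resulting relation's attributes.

Candidate keys of the original relation: {Affiliation, ReviewerID}, {ReviewerID, Topic}, {ReviewerID, VenueID}.
In {Affiliation, Country, ReviewerID, Topic, VenueID}, {Affiliation} is not a superkey ({Affiliation}⁺ restricted to this set is {Affiliation, VenueID}), so split on Affiliation → VenueID into {Affiliation, VenueID} and {Affiliation, Country, ReviewerID, Topic}.
{Affiliation, VenueID}: every determinant is a superkey — BCNF.
{Affiliation, Country, ReviewerID, Topic}: every determinant is a superkey — BCNF.

{Affiliation, Country, ReviewerID, Topic}; {Affiliation, VenueID}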